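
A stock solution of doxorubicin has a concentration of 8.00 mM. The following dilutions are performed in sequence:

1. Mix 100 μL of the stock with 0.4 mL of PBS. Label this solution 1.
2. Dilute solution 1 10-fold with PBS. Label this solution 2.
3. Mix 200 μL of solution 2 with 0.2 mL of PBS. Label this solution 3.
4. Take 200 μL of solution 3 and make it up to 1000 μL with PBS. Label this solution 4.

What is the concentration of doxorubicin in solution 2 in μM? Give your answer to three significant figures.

Step 1: 100 μL + 0.4 mL = 500 μL total → factor 500/100 = 5
Step 2: 10-fold → factor 10
Dilution factor through solution 2 = 5 × 10 = 50
[solution 2] = 8.00 mM / 50 = 0.1600 mM = 160 μM

160 μM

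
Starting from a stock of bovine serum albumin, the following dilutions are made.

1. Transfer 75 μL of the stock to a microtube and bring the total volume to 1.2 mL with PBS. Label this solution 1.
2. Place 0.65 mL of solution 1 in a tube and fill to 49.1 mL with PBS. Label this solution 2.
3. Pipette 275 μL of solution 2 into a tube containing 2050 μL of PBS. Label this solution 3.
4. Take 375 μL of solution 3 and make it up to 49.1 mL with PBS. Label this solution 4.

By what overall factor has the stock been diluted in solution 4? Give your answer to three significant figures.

Step 1: 75 μL brought to 1.2 mL → factor 1200/75 = 16
Step 2: 0.65 mL brought to 49.1 mL → factor 49.1/0.65 = 75.538
Step 3: 275 μL + 2050 μL = 2325 μL total → factor 2325/275 = 8.4545
Step 4: 375 μL brought to 49.1 mL → factor 49100/375 = 130.93
Overall dilution factor = 16 × 75.538 × 8.4545 × 130.93 = 1.3379 × 10^6

1.34 × 10^6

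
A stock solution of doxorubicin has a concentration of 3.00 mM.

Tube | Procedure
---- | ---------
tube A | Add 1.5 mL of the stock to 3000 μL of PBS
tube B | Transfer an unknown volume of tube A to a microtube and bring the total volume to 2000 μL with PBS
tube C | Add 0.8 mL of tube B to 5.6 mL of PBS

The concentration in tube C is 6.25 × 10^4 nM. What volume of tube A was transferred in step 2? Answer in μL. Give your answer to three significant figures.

Step 1: 1.5 mL + 3000 μL = 4.5 mL total → factor 4.5/1.5 = 3
Step 2: v brought to 2000 μL → factor = 2000 μL/v
Step 3: 0.8 mL + 5.6 mL = 6.4 mL total → factor 6.4/0.8 = 8
Product of known-step factors = 24
Overall factor = 3.00 mM / (6.25 × 10^4 nM) = 48
Step-2 factor = 48 / 24 = 2
v = 2000 μL / 2 = 1.00 × 10^3 μL

1.00 × 10^3 μL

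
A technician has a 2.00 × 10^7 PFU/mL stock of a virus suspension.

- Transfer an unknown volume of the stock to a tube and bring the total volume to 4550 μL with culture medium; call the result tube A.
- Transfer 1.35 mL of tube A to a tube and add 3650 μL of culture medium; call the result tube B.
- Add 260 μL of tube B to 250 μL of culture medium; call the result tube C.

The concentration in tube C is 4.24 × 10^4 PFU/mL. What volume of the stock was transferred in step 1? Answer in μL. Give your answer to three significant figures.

Step 1: v brought to 4550 μL → factor = 4550 μL/v
Step 2: 1.35 mL + 3650 μL = 5 mL total → factor 5/1.35 = 3.7037
Step 3: 260 μL + 250 μL = 510 μL total → factor 510/260 = 1.9615
Product of known-step factors = 7.265
Overall factor = 2.00 × 10^7 PFU/mL / (4.24 × 10^4 PFU/mL) = 471.7
Step-1 factor = 471.7 / 7.265 = 64.928
v = 4550 μL / 64.928 = 70.1 μL

70.1 μL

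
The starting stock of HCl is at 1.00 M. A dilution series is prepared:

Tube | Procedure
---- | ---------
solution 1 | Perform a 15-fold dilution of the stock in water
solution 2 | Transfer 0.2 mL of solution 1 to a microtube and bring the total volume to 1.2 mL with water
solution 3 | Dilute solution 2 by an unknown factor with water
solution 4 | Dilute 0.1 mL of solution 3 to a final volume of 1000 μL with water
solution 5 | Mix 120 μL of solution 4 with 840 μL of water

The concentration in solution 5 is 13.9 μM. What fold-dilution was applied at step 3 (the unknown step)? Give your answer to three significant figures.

9.99-fold

Step 1: 15-fold → factor 15
Step 2: 0.2 mL brought to 1.2 mL → factor 1.2/0.2 = 6
Step 3: unknown factor x
Step 4: 0.1 mL brought to 1000 μL → factor 1/0.1 = 10
Step 5: 120 μL + 840 μL = 960 μL total → factor 960/120 = 8
Product of known-step factors = 7200
Overall factor = 1.00 M / (13.9 μM) = 71942
x = 71942 / 7200 = 9.99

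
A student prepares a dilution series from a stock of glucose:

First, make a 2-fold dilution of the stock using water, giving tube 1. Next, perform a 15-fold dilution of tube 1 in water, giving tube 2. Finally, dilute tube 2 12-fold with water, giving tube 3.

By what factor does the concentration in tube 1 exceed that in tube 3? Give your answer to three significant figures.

180

Step 1: 2-fold → factor 2
Step 2: 15-fold → factor 15
Step 3: 12-fold → factor 12
Dilution factor to tube 1 = 2; to tube 3 = 360
[tube 1]/[tube 3] = (factor to tube 3)/(factor to tube 1) = 360/2 = 180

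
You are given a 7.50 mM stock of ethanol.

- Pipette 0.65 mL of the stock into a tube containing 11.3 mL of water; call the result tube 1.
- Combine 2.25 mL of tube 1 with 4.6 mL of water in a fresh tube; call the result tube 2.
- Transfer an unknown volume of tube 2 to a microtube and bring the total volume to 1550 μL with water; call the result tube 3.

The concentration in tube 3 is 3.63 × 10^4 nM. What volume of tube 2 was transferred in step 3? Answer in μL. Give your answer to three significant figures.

Step 1: 0.65 mL + 11.3 mL = 11.95 mL total → factor 11.95/0.65 = 18.385
Step 2: 2.25 mL + 4.6 mL = 6.85 mL total → factor 6.85/2.25 = 3.0444
Step 3: v brought to 1550 μL → factor = 1550 μL/v
Product of known-step factors = 55.971
Overall factor = 7.50 mM / (3.63 × 10^4 nM) = 206.61
Step-3 factor = 206.61 / 55.971 = 3.6914
v = 1550 μL / 3.6914 = 420 μL

420 μL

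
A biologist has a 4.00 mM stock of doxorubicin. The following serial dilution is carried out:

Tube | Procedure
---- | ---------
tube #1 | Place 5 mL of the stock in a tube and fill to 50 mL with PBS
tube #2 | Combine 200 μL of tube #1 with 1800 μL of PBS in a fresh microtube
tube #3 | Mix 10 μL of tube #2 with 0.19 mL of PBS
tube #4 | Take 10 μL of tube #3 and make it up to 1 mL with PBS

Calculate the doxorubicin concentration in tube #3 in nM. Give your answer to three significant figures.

2.00 × 10^3 nM

Step 1: 5 mL brought to 50 mL → factor 50/5 = 10
Step 2: 200 μL + 1800 μL = 2000 μL total → factor 2000/200 = 10
Step 3: 10 μL + 0.19 mL = 200 μL total → factor 200/10 = 20
Dilution factor through tube #3 = 10 × 10 × 20 = 2000
[tube #3] = 4.00 mM / 2000 = 0.002000 mM = 2.00 × 10^3 nM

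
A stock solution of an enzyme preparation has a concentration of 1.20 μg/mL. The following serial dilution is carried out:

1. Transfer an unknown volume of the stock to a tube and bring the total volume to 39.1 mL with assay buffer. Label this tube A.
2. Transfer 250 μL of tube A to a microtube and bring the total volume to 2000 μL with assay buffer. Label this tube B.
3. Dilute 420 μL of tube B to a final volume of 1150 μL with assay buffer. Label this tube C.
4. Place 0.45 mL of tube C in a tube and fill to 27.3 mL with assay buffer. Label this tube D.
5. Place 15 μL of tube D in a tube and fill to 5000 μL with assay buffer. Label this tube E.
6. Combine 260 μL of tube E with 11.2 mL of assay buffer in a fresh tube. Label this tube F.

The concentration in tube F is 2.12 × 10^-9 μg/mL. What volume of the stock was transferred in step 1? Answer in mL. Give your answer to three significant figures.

1.35 mL

Step 1: v brought to 39.1 mL → factor = 39.1 mL/v
Step 2: 250 μL brought to 2000 μL → factor 2000/250 = 8
Step 3: 420 μL brought to 1150 μL → factor 1150/420 = 2.7381
Step 4: 0.45 mL brought to 27.3 mL → factor 27.3/0.45 = 60.667
Step 5: 15 μL brought to 5000 μL → factor 5000/15 = 333.33
Step 6: 260 μL + 11.2 mL = 11460 μL total → factor 11460/260 = 44.077
Product of known-step factors = 1.9524 × 10^7
Overall factor = 1.20 μg/mL / (2.12 × 10^-9 μg/mL) = 5.6604 × 10^8
Step-1 factor = 5.6604 × 10^8 / 1.9524 × 10^7 = 28.991
v = 39.1 mL / 28.991 = 1.35 mL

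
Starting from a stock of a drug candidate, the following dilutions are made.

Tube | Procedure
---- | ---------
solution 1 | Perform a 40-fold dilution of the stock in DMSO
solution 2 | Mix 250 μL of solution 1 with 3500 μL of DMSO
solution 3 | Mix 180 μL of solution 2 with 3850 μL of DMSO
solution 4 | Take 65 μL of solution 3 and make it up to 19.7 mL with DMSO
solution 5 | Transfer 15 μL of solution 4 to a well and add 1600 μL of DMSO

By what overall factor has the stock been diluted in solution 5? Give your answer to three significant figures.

Step 1: 40-fold → factor 40
Step 2: 250 μL + 3500 μL = 3750 μL total → factor 3750/250 = 15
Step 3: 180 μL + 3850 μL = 4030 μL total → factor 4030/180 = 22.389
Step 4: 65 μL brought to 19.7 mL → factor 19700/65 = 303.08
Step 5: 15 μL + 1600 μL = 1615 μL total → factor 1615/15 = 107.67
Overall dilution factor = 40 × 15 × 22.389 × 303.08 × 107.67 = 4.3835 × 10^8

4.38 × 10^8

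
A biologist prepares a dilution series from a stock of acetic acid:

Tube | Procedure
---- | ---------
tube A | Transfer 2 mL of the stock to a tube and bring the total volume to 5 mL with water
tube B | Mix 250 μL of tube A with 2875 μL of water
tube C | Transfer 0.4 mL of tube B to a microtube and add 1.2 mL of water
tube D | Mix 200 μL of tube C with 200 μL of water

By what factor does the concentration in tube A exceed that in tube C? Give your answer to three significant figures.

50.0

Step 1: 2 mL brought to 5 mL → factor 5/2 = 2.5
Step 2: 250 μL + 2875 μL = 3125 μL total → factor 3125/250 = 12.5
Step 3: 0.4 mL + 1.2 mL = 1.6 mL total → factor 1.6/0.4 = 4
Dilution factor to tube A = 2.5; to tube C = 125
[tube A]/[tube C] = (factor to tube C)/(factor to tube A) = 125/2.5 = 50.0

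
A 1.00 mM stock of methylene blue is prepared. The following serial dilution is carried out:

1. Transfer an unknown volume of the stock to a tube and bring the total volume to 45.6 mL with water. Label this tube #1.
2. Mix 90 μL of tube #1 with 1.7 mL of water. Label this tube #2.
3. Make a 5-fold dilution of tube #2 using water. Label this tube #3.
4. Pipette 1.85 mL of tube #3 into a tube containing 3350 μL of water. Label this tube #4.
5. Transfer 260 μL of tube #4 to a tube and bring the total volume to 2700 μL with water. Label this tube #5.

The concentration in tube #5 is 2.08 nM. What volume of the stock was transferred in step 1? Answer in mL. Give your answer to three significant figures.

0.275 mL

Step 1: v brought to 45.6 mL → factor = 45.6 mL/v
Step 2: 90 μL + 1.7 mL = 1790 μL total → factor 1790/90 = 19.889
Step 3: 5-fold → factor 5
Step 4: 1.85 mL + 3350 μL = 5.2 mL total → factor 5.2/1.85 = 2.8108
Step 5: 260 μL brought to 2700 μL → factor 2700/260 = 10.385
Product of known-step factors = 2902.7
Overall factor = 1.00 mM / (2.08 nM) = 4.8077 × 10^5
Step-1 factor = 4.8077 × 10^5 / 2902.7 = 165.63
v = 45.6 mL / 165.63 = 0.275 mL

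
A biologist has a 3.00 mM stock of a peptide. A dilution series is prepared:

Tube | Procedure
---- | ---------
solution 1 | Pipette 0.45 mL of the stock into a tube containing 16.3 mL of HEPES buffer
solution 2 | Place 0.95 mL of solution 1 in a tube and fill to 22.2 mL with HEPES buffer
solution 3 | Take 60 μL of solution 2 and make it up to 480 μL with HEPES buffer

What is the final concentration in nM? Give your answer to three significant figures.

Step 1: 0.45 mL + 16.3 mL = 16.75 mL total → factor 16.75/0.45 = 37.222
Step 2: 0.95 mL brought to 22.2 mL → factor 22.2/0.95 = 23.368
Step 3: 60 μL brought to 480 μL → factor 480/60 = 8
Overall dilution factor = 37.222 × 23.368 × 8 = 6958.6
Final = 3.00 mM / 6958.6 = 0.0004311 mM = 431 nM

431 nM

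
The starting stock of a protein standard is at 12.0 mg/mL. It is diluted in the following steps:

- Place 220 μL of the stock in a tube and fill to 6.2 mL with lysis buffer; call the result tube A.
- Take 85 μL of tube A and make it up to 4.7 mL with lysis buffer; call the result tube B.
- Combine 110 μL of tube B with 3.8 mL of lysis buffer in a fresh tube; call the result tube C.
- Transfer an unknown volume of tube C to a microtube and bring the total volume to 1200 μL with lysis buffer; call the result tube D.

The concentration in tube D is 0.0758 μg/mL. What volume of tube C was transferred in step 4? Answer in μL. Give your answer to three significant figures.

Step 1: 220 μL brought to 6.2 mL → factor 6200/220 = 28.182
Step 2: 85 μL brought to 4.7 mL → factor 4700/85 = 55.294
Step 3: 110 μL + 3.8 mL = 3910 μL total → factor 3910/110 = 35.545
Step 4: v brought to 1200 μL → factor = 1200 μL/v
Product of known-step factors = 55390
Overall factor = 12.0 mg/mL / (0.0758 μg/mL) = 1.5831 × 10^5
Step-4 factor = 1.5831 × 10^5 / 55390 = 2.8581
v = 1200 μL / 2.8581 = 420 μL

420 μL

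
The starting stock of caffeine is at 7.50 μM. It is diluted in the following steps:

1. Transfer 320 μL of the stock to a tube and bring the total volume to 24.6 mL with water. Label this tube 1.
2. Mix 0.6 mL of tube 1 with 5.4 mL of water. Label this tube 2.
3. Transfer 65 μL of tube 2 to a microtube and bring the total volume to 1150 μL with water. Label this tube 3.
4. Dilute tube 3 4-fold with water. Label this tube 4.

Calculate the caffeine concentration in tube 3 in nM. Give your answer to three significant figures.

0.551 nM

Step 1: 320 μL brought to 24.6 mL → factor 24600/320 = 76.875
Step 2: 0.6 mL + 5.4 mL = 6 mL total → factor 6/0.6 = 10
Step 3: 65 μL brought to 1150 μL → factor 1150/65 = 17.692
Dilution factor through tube 3 = 76.875 × 10 × 17.692 = 13601
[tube 3] = 7.50 μM / 13601 = 0.0005514 μM = 0.551 nM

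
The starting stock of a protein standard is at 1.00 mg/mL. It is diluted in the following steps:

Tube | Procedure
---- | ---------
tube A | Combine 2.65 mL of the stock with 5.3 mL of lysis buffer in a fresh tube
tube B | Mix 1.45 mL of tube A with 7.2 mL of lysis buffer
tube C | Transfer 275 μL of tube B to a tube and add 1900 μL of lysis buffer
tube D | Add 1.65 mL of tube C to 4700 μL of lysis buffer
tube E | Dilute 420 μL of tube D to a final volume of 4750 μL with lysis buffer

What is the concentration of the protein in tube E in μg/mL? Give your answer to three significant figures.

Step 1: 2.65 mL + 5.3 mL = 7.95 mL total → factor 7.95/2.65 = 3
Step 2: 1.45 mL + 7.2 mL = 8.65 mL total → factor 8.65/1.45 = 5.9655
Step 3: 275 μL + 1900 μL = 2175 μL total → factor 2175/275 = 7.9091
Step 4: 1.65 mL + 4700 μL = 6.35 mL total → factor 6.35/1.65 = 3.8485
Step 5: 420 μL brought to 4750 μL → factor 4750/420 = 11.31
Overall dilution factor = 3 × 5.9655 × 7.9091 × 3.8485 × 11.31 = 6160.7
Final = 1.00 mg/mL / 6160.7 = 0.0001623 mg/mL = 0.162 μg/mL

0.162 μg/mL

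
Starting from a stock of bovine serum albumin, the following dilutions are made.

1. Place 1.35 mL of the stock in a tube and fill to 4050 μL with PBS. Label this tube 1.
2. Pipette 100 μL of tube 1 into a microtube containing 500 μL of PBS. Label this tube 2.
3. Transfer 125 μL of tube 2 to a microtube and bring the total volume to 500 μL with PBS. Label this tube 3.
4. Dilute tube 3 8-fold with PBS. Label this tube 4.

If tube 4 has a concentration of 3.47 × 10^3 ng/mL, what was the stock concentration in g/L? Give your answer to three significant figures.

Step 1: 1.35 mL brought to 4050 μL → factor 4.05/1.35 = 3
Step 2: 100 μL + 500 μL = 600 μL total → factor 600/100 = 6
Step 3: 125 μL brought to 500 μL → factor 500/125 = 4
Step 4: 8-fold → factor 8
Overall dilution factor = 3 × 6 × 4 × 8 = 576
Stock = 3.47 × 10^3 ng/mL × 576 = 1.999 × 10^6 ng/mL = 2.00 g/L

2.00 g/L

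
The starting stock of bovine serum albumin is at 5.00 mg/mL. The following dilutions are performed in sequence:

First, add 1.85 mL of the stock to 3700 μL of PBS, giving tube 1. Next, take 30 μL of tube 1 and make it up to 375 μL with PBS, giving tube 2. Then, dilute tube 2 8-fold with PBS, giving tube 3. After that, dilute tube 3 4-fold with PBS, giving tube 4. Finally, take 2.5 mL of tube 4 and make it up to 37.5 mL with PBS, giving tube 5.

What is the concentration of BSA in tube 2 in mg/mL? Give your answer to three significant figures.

0.133 mg/mL

Step 1: 1.85 mL + 3700 μL = 5.55 mL total → factor 5.55/1.85 = 3
Step 2: 30 μL brought to 375 μL → factor 375/30 = 12.5
Dilution factor through tube 2 = 3 × 12.5 = 37.5
[tube 2] = 5.00 mg/mL / 37.5 = 0.133 mg/mL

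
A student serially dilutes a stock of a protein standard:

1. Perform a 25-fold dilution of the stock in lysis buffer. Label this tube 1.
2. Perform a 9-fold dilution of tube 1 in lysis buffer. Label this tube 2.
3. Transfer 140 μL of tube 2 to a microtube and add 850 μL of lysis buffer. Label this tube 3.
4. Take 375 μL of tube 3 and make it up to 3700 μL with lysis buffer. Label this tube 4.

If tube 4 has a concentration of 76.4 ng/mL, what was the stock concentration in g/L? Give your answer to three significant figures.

Step 1: 25-fold → factor 25
Step 2: 9-fold → factor 9
Step 3: 140 μL + 850 μL = 990 μL total → factor 990/140 = 7.0714
Step 4: 375 μL brought to 3700 μL → factor 3700/375 = 9.8667
Overall dilution factor = 25 × 9 × 7.0714 × 9.8667 = 15699
Stock = 76.4 ng/mL × 15699 = 1.199 × 10^6 ng/mL = 1.20 g/L

1.20 g/L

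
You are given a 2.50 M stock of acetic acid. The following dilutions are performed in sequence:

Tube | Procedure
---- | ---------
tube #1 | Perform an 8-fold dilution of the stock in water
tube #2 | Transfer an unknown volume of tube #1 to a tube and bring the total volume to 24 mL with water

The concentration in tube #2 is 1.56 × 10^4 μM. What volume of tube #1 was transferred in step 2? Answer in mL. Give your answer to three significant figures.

Step 1: 8-fold → factor 8
Step 2: v brought to 24 mL → factor = 24 mL/v
Product of known-step factors = 8
Overall factor = 2.50 M / (1.56 × 10^4 μM) = 160.26
Step-2 factor = 160.26 / 8 = 20.032
v = 24 mL / 20.032 = 1.20 mL

1.20 mL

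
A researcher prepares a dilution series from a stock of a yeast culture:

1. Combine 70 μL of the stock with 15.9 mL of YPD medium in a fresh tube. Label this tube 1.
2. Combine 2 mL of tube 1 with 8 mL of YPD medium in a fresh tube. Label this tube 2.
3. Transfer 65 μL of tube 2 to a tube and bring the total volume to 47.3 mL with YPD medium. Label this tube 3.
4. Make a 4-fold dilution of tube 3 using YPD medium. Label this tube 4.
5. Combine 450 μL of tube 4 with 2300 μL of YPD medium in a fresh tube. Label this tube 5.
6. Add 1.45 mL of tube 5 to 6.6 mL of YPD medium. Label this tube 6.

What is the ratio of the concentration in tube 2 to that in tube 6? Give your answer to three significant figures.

9.88 × 10^4

Step 1: 70 μL + 15.9 mL = 15970 μL total → factor 15970/70 = 228.14
Step 2: 2 mL + 8 mL = 10 mL total → factor 10/2 = 5
Step 3: 65 μL brought to 47.3 mL → factor 47300/65 = 727.69
Step 4: 4-fold → factor 4
Step 5: 450 μL + 2300 μL = 2750 μL total → factor 2750/450 = 6.1111
Step 6: 1.45 mL + 6.6 mL = 8.05 mL total → factor 8.05/1.45 = 5.5517
Dilution factor to tube 2 = 1140.7; to tube 6 = 1.1265 × 10^8
[tube 2]/[tube 6] = (factor to tube 6)/(factor to tube 2) = 1.1265 × 10^8/1140.7 = 9.88 × 10^4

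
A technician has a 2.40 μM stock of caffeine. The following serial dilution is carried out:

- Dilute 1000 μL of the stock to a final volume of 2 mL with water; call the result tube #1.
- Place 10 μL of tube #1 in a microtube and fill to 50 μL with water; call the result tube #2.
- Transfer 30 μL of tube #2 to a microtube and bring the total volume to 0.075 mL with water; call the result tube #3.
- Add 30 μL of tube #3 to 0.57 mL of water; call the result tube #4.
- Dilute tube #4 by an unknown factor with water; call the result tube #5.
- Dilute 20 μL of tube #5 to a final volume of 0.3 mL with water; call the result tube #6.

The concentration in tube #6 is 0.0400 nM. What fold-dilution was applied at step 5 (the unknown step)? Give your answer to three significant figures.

Step 1: 1000 μL brought to 2 mL → factor 2000/1000 = 2
Step 2: 10 μL brought to 50 μL → factor 50/10 = 5
Step 3: 30 μL brought to 0.075 mL → factor 75/30 = 2.5
Step 4: 30 μL + 0.57 mL = 600 μL total → factor 600/30 = 20
Step 5: unknown factor x
Step 6: 20 μL brought to 0.3 mL → factor 300/20 = 15
Product of known-step factors = 7500
Overall factor = 2.40 μM / (0.0400 nM) = 60000
x = 60000 / 7500 = 8.00

8.00-fold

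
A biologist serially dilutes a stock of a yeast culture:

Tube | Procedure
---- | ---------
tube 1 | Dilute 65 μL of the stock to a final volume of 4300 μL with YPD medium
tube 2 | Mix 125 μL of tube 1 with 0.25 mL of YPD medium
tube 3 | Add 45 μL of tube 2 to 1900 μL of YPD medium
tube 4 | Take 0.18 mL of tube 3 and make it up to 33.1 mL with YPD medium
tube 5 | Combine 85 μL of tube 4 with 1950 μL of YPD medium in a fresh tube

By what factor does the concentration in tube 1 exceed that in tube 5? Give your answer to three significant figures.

5.71 × 10^5

Step 1: 65 μL brought to 4300 μL → factor 4300/65 = 66.154
Step 2: 125 μL + 0.25 mL = 375 μL total → factor 375/125 = 3
Step 3: 45 μL + 1900 μL = 1945 μL total → factor 1945/45 = 43.222
Step 4: 0.18 mL brought to 33.1 mL → factor 33.1/0.18 = 183.89
Step 5: 85 μL + 1950 μL = 2035 μL total → factor 2035/85 = 23.941
Dilution factor to tube 1 = 66.154; to tube 5 = 3.7765 × 10^7
[tube 1]/[tube 5] = (factor to tube 5)/(factor to tube 1) = 3.7765 × 10^7/66.154 = 5.71 × 10^5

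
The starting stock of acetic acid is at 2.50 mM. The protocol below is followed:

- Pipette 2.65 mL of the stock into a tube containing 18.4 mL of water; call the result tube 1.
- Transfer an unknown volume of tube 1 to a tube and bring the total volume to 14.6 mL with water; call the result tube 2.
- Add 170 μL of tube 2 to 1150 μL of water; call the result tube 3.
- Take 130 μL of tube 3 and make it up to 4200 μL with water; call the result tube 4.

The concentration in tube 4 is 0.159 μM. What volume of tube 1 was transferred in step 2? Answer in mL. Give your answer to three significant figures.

Step 1: 2.65 mL + 18.4 mL = 21.05 mL total → factor 21.05/2.65 = 7.9434
Step 2: v brought to 14.6 mL → factor = 14.6 mL/v
Step 3: 170 μL + 1150 μL = 1320 μL total → factor 1320/170 = 7.7647
Step 4: 130 μL brought to 4200 μL → factor 4200/130 = 32.308
Product of known-step factors = 1992.7
Overall factor = 2.50 mM / (0.159 μM) = 15723
Step-2 factor = 15723 / 1992.7 = 7.8905
v = 14.6 mL / 7.8905 = 1.85 mL

1.85 mL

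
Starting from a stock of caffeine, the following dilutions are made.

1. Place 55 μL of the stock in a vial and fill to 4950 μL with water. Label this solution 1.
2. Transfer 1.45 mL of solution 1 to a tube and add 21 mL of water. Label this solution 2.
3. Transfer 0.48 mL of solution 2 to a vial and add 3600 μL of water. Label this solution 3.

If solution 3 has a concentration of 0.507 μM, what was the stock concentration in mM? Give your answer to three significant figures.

6.01 mM

Step 1: 55 μL brought to 4950 μL → factor 4950/55 = 90
Step 2: 1.45 mL + 21 mL = 22.45 mL total → factor 22.45/1.45 = 15.483
Step 3: 0.48 mL + 3600 μL = 4.08 mL total → factor 4.08/0.48 = 8.5
Overall dilution factor = 90 × 15.483 × 8.5 = 11844
Stock = 0.507 μM × 11844 = 6005 μM = 6.01 mM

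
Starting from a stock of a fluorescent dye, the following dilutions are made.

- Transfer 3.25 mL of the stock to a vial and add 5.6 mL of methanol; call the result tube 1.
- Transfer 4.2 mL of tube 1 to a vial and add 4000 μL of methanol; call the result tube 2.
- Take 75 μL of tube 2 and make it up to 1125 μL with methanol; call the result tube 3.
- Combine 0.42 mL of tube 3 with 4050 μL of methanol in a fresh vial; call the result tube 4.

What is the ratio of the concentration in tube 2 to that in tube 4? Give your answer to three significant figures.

160

Step 1: 3.25 mL + 5.6 mL = 8.85 mL total → factor 8.85/3.25 = 2.7231
Step 2: 4.2 mL + 4000 μL = 8.2 mL total → factor 8.2/4.2 = 1.9524
Step 3: 75 μL brought to 1125 μL → factor 1125/75 = 15
Step 4: 0.42 mL + 4050 μL = 4.47 mL total → factor 4.47/0.42 = 10.643
Dilution factor to tube 2 = 5.3165; to tube 4 = 848.74
[tube 2]/[tube 4] = (factor to tube 4)/(factor to tube 2) = 848.74/5.3165 = 160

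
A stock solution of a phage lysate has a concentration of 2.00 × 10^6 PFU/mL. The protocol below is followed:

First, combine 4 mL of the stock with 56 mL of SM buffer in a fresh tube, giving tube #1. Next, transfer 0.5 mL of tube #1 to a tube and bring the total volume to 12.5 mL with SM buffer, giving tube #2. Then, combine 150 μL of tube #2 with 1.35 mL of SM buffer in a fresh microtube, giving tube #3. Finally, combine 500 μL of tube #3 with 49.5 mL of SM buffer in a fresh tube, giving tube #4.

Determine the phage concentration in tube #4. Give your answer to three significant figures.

5.33 PFU/mL

Step 1: 4 mL + 56 mL = 60 mL total → factor 60/4 = 15
Step 2: 0.5 mL brought to 12.5 mL → factor 12.5/0.5 = 25
Step 3: 150 μL + 1.35 mL = 1500 μL total → factor 1500/150 = 10
Step 4: 500 μL + 49.5 mL = 50000 μL total → factor 50000/500 = 100
Overall dilution factor = 15 × 25 × 10 × 100 = 3.75 × 10^5
Final = 2.00 × 10^6 PFU/mL / 3.75 × 10^5 = 5.33 PFU/mL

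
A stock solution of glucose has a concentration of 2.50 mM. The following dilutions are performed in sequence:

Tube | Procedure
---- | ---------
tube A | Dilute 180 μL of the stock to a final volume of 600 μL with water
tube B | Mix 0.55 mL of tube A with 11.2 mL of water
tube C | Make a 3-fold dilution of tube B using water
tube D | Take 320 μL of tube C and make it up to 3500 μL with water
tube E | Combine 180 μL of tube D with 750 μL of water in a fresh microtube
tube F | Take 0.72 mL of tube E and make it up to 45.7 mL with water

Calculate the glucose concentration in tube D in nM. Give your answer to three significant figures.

1.07 × 10^3 nM

Step 1: 180 μL brought to 600 μL → factor 600/180 = 3.3333
Step 2: 0.55 mL + 11.2 mL = 11.75 mL total → factor 11.75/0.55 = 21.364
Step 3: 3-fold → factor 3
Step 4: 320 μL brought to 3500 μL → factor 3500/320 = 10.938
Dilution factor through tube D = 3.3333 × 21.364 × 3 × 10.938 = 2336.6
[tube D] = 2.50 mM / 2336.6 = 0.001070 mM = 1.07 × 10^3 nM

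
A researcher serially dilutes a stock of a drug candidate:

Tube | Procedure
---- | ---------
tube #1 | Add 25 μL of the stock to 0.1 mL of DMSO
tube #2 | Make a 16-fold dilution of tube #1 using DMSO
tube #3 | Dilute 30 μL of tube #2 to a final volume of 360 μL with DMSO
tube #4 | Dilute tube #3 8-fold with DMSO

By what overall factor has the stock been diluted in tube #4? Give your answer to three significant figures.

7.68 × 10^3

Step 1: 25 μL + 0.1 mL = 125 μL total → factor 125/25 = 5
Step 2: 16-fold → factor 16
Step 3: 30 μL brought to 360 μL → factor 360/30 = 12
Step 4: 8-fold → factor 8
Overall dilution factor = 5 × 16 × 12 × 8 = 7680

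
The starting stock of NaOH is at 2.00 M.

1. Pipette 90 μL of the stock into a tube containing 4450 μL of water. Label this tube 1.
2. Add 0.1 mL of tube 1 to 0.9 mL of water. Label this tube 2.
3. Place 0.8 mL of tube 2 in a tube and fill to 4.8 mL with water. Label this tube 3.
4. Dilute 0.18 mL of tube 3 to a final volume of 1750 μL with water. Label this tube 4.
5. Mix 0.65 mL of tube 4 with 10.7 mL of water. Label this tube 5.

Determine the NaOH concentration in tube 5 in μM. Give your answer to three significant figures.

3.89 μM

Step 1: 90 μL + 4450 μL = 4540 μL total → factor 4540/90 = 50.444
Step 2: 0.1 mL + 0.9 mL = 1 mL total → factor 1/0.1 = 10
Step 3: 0.8 mL brought to 4.8 mL → factor 4.8/0.8 = 6
Step 4: 0.18 mL brought to 1750 μL → factor 1.75/0.18 = 9.7222
Step 5: 0.65 mL + 10.7 mL = 11.35 mL total → factor 11.35/0.65 = 17.462
Overall dilution factor = 50.444 × 10 × 6 × 9.7222 × 17.462 = 5.1382 × 10^5
Final = 2.00 M / 5.1382 × 10^5 = 3.892 × 10^-6 M = 3.89 μM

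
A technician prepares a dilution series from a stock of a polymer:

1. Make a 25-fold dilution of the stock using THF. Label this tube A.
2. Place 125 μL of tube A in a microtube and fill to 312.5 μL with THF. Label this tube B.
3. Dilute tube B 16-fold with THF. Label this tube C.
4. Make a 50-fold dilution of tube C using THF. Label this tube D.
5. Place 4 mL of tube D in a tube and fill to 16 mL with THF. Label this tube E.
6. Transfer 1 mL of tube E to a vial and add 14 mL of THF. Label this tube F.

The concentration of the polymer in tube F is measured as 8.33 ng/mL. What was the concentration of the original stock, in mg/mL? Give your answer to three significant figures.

Step 1: 25-fold → factor 25
Step 2: 125 μL brought to 312.5 μL → factor 312.5/125 = 2.5
Step 3: 16-fold → factor 16
Step 4: 50-fold → factor 50
Step 5: 4 mL brought to 16 mL → factor 16/4 = 4
Step 6: 1 mL + 14 mL = 15 mL total → factor 15/1 = 15
Overall dilution factor = 25 × 2.5 × 16 × 50 × 4 × 15 = 3 × 10^6
Stock = 8.33 ng/mL × 3 × 10^6 = 2.499 × 10^7 ng/mL = 25.0 mg/mL

25.0 mg/mL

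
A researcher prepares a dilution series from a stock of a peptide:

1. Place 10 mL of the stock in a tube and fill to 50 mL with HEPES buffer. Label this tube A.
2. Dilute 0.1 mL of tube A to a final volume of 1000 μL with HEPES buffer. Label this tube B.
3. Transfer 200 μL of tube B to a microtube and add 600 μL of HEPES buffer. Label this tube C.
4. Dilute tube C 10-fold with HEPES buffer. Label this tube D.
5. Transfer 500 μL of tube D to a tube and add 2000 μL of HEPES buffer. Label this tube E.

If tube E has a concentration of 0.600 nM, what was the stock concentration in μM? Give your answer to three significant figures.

6.00 μM

Step 1: 10 mL brought to 50 mL → factor 50/10 = 5
Step 2: 0.1 mL brought to 1000 μL → factor 1/0.1 = 10
Step 3: 200 μL + 600 μL = 800 μL total → factor 800/200 = 4
Step 4: 10-fold → factor 10
Step 5: 500 μL + 2000 μL = 2500 μL total → factor 2500/500 = 5
Overall dilution factor = 5 × 10 × 4 × 10 × 5 = 10000
Stock = 0.600 nM × 10000 = 6000 nM = 6.00 μM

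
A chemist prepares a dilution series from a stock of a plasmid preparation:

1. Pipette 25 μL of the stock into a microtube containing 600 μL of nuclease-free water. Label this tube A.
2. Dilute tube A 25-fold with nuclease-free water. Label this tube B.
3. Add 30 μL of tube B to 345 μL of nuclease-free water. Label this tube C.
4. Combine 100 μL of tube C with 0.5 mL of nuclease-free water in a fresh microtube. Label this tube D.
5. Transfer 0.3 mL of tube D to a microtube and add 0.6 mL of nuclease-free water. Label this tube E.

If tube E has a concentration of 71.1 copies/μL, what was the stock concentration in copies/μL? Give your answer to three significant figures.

Step 1: 25 μL + 600 μL = 625 μL total → factor 625/25 = 25
Step 2: 25-fold → factor 25
Step 3: 30 μL + 345 μL = 375 μL total → factor 375/30 = 12.5
Step 4: 100 μL + 0.5 mL = 600 μL total → factor 600/100 = 6
Step 5: 0.3 mL + 0.6 mL = 0.9 mL total → factor 0.9/0.3 = 3
Overall dilution factor = 25 × 25 × 12.5 × 6 × 3 = 1.4062 × 10^5
Stock = 71.1 copies/μL × 1.4062 × 10^5 = 1.00 × 10^7 copies/μL

1.00 × 10^7 copies/μL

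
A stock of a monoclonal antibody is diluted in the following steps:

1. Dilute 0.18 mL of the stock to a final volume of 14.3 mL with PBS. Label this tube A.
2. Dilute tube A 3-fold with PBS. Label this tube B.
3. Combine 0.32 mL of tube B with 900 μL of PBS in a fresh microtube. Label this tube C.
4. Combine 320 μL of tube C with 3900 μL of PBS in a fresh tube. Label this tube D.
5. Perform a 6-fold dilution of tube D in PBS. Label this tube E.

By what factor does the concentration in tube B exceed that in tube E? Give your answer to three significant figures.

Step 1: 0.18 mL brought to 14.3 mL → factor 14.3/0.18 = 79.444
Step 2: 3-fold → factor 3
Step 3: 0.32 mL + 900 μL = 1.22 mL total → factor 1.22/0.32 = 3.8125
Step 4: 320 μL + 3900 μL = 4220 μL total → factor 4220/320 = 13.188
Step 5: 6-fold → factor 6
Dilution factor to tube B = 238.33; to tube E = 71897
[tube B]/[tube E] = (factor to tube E)/(factor to tube B) = 71897/238.33 = 302

302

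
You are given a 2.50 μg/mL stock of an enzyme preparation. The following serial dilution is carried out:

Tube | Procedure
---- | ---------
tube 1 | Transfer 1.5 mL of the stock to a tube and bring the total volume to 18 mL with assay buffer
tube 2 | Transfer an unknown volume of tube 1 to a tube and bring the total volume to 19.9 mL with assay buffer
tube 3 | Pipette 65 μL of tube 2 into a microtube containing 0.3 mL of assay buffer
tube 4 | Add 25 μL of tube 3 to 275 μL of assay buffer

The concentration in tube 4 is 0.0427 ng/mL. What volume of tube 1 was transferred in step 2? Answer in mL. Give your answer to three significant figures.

Step 1: 1.5 mL brought to 18 mL → factor 18/1.5 = 12
Step 2: v brought to 19.9 mL → factor = 19.9 mL/v
Step 3: 65 μL + 0.3 mL = 365 μL total → factor 365/65 = 5.6154
Step 4: 25 μL + 275 μL = 300 μL total → factor 300/25 = 12
Product of known-step factors = 808.62
Overall factor = 2.50 μg/mL / (0.0427 ng/mL) = 58548
Step-2 factor = 58548 / 808.62 = 72.405
v = 19.9 mL / 72.405 = 0.275 mL

0.275 mL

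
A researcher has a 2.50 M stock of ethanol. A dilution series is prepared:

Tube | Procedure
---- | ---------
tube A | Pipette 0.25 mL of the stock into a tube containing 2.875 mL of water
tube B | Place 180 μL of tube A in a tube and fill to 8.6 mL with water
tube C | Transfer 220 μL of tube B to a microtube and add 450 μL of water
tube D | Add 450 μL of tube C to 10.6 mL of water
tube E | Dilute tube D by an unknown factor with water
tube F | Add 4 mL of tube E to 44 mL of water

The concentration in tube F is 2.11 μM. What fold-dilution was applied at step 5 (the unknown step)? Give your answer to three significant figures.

2.21-fold

Step 1: 0.25 mL + 2.875 mL = 3.125 mL total → factor 3.125/0.25 = 12.5
Step 2: 180 μL brought to 8.6 mL → factor 8600/180 = 47.778
Step 3: 220 μL + 450 μL = 670 μL total → factor 670/220 = 3.0455
Step 4: 450 μL + 10.6 mL = 11050 μL total → factor 11050/450 = 24.556
Step 5: unknown factor x
Step 6: 4 mL + 44 mL = 48 mL total → factor 48/4 = 12
Product of known-step factors = 5.3594 × 10^5
Overall factor = 2.50 M / (2.11 μM) = 1.1848 × 10^6
x = 1.1848 × 10^6 / 5.3594 × 10^5 = 2.21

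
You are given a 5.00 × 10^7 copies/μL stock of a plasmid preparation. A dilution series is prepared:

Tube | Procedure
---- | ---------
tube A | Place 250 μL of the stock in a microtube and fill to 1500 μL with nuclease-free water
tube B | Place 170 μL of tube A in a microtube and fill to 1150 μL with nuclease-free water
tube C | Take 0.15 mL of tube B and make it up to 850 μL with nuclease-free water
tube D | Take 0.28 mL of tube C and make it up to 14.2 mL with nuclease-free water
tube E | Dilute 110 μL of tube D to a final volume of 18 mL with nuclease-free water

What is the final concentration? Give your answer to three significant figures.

Step 1: 250 μL brought to 1500 μL → factor 1500/250 = 6
Step 2: 170 μL brought to 1150 μL → factor 1150/170 = 6.7647
Step 3: 0.15 mL brought to 850 μL → factor 0.85/0.15 = 5.6667
Step 4: 0.28 mL brought to 14.2 mL → factor 14.2/0.28 = 50.714
Step 5: 110 μL brought to 18 mL → factor 18000/110 = 163.64
Overall dilution factor = 6 × 6.7647 × 5.6667 × 50.714 × 163.64 = 1.9087 × 10^6
Final = 5.00 × 10^7 copies/μL / 1.9087 × 10^6 = 26.2 copies/μL

26.2 copies/μL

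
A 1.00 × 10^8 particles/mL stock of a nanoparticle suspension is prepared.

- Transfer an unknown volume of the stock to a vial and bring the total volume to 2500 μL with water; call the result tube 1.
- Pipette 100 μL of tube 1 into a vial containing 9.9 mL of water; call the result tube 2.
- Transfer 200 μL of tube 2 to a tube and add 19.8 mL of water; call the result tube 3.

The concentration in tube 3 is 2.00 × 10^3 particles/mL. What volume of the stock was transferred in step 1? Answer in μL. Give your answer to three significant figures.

500 μL

Step 1: v brought to 2500 μL → factor = 2500 μL/v
Step 2: 100 μL + 9.9 mL = 10000 μL total → factor 10000/100 = 100
Step 3: 200 μL + 19.8 mL = 20000 μL total → factor 20000/200 = 100
Product of known-step factors = 10000
Overall factor = 1.00 × 10^8 particles/mL / (2.00 × 10^3 particles/mL) = 50000
Step-1 factor = 50000 / 10000 = 5
v = 2500 μL / 5 = 500 μL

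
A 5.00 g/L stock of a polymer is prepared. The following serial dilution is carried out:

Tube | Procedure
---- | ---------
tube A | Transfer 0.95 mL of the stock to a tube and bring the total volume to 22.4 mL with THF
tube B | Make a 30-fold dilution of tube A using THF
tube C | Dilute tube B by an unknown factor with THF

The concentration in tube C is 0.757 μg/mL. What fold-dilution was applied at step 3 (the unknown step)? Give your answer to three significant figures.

Step 1: 0.95 mL brought to 22.4 mL → factor 22.4/0.95 = 23.579
Step 2: 30-fold → factor 30
Step 3: unknown factor x
Product of known-step factors = 707.37
Overall factor = 5.00 g/L / (0.757 μg/mL) = 6605
x = 6605 / 707.37 = 9.34

9.34-fold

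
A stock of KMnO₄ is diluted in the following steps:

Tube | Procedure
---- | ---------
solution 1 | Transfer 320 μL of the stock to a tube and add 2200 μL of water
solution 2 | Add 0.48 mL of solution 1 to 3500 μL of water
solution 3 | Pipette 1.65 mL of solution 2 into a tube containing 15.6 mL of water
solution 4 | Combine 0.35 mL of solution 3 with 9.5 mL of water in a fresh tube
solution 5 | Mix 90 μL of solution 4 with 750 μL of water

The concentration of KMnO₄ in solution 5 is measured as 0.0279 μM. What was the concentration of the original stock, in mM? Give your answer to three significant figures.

5.00 mM

Step 1: 320 μL + 2200 μL = 2520 μL total → factor 2520/320 = 7.875
Step 2: 0.48 mL + 3500 μL = 3.98 mL total → factor 3.98/0.48 = 8.2917
Step 3: 1.65 mL + 15.6 mL = 17.25 mL total → factor 17.25/1.65 = 10.455
Step 4: 0.35 mL + 9.5 mL = 9.85 mL total → factor 9.85/0.35 = 28.143
Step 5: 90 μL + 750 μL = 840 μL total → factor 840/90 = 9.3333
Overall dilution factor = 7.875 × 8.2917 × 10.455 × 28.143 × 9.3333 = 1.7931 × 10^5
Stock = 0.0279 μM × 1.7931 × 10^5 = 5003 μM = 5.00 mM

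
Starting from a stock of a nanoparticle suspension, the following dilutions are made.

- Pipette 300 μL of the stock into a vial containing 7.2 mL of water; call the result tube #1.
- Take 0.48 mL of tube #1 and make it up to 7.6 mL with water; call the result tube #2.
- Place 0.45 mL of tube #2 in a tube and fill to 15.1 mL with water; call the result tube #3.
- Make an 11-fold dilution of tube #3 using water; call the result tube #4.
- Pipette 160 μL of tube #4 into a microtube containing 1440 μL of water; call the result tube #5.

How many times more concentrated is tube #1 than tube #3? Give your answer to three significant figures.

Step 1: 300 μL + 7.2 mL = 7500 μL total → factor 7500/300 = 25
Step 2: 0.48 mL brought to 7.6 mL → factor 7.6/0.48 = 15.833
Step 3: 0.45 mL brought to 15.1 mL → factor 15.1/0.45 = 33.556
Dilution factor to tube #1 = 25; to tube #3 = 13282
[tube #1]/[tube #3] = (factor to tube #3)/(factor to tube #1) = 13282/25 = 531

531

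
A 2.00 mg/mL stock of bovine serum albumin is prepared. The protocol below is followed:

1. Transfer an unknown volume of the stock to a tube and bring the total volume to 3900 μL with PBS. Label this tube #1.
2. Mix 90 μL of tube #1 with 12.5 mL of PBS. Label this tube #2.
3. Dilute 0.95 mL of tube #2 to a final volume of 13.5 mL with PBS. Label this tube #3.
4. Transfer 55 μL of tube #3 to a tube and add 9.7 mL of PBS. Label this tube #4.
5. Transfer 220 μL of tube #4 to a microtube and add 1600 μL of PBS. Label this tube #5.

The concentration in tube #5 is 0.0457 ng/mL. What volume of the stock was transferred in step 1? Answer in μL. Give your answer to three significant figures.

Step 1: v brought to 3900 μL → factor = 3900 μL/v
Step 2: 90 μL + 12.5 mL = 12590 μL total → factor 12590/90 = 139.89
Step 3: 0.95 mL brought to 13.5 mL → factor 13.5/0.95 = 14.211
Step 4: 55 μL + 9.7 mL = 9755 μL total → factor 9755/55 = 177.36
Step 5: 220 μL + 1600 μL = 1820 μL total → factor 1820/220 = 8.2727
Product of known-step factors = 2.9168 × 10^6
Overall factor = 2.00 mg/mL / (0.0457 ng/mL) = 4.3764 × 10^7
Step-1 factor = 4.3764 × 10^7 / 2.9168 × 10^6 = 15.004
v = 3900 μL / 15.004 = 260 μL

260 μL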